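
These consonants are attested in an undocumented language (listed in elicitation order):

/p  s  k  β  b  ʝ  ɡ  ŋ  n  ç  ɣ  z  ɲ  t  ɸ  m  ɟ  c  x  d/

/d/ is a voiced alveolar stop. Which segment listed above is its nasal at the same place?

The nasal at the same place is an alveolar nasal — in this inventory, /n/.

/n/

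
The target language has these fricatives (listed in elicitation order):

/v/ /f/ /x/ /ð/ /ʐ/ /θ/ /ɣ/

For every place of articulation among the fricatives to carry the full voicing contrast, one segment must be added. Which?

place of articulation  voiceless  voiced  
labiodental       f         v       
dental            θ         ð       
retroflex         —         ʐ       
velar             x         ɣ       
The retroflex row has no voiceless member, so the gap is the voiceless retroflex fricative /ʂ/.

/ʂ/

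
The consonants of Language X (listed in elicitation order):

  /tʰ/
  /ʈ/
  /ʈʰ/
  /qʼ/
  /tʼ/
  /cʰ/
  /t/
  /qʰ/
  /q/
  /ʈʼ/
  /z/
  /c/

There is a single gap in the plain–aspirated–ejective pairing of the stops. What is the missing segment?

alveolar: plain /t/, aspirated /tʰ/, ejective /tʼ/.
retroflex: plain /ʈ/, aspirated /ʈʰ/, ejective /ʈʼ/.
palatal: plain /c/, aspirated /cʰ/, ejective —.
uvular: plain /q/, aspirated /qʰ/, ejective /qʼ/.
The palatal row has no ejective member, so the gap is the ejective palatal stop /cʼ/.

/cʼ/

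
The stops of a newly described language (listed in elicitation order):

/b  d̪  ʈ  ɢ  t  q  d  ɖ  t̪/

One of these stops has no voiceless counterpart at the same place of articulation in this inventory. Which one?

Dental: /t̪/ ~ /d̪/
Alveolar: /t/ ~ /d/
Retroflex: /ʈ/ ~ /ɖ/
Uvular: /q/ ~ /ɢ/
Bilabial: only /b/ (voiced); no voiceless partner.
So /b/ is the unpaired segment.

/b/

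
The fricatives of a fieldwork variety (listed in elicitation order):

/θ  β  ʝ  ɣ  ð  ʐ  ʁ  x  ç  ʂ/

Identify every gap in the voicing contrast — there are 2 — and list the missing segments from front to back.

/ɸ/, /χ/

place of articulation  voiceless  voiced  
bilabial          —         β       
dental            θ         ð       
retroflex         ʂ         ʐ       
palatal           ç         ʝ       
velar             x         ɣ       
uvular            —         ʁ       
Gaps, from front to back: bilabial lacks voiceless (/ɸ/); uvular lacks voiceless (/χ/).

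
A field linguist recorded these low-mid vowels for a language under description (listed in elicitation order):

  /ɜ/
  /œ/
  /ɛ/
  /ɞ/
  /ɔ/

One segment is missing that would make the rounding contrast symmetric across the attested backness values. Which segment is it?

/ʌ/

front: unrounded /ɛ/, rounded /œ/.
central: unrounded /ɜ/, rounded /ɞ/.
back: unrounded —, rounded /ɔ/.
The back row has no unrounded member, so the gap is the back unrounded vowel /ʌ/.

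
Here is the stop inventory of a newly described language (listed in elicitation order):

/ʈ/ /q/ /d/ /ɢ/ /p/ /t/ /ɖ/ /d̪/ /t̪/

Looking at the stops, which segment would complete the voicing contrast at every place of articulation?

bilabial: voiceless /p/, voiced —.
dental: voiceless /t̪/, voiced /d̪/.
alveolar: voiceless /t/, voiced /d/.
retroflex: voiceless /ʈ/, voiced /ɖ/.
uvular: voiceless /q/, voiced /ɢ/.
The bilabial row has no voiced member, so the gap is the voiced bilabial stop /b/.

/b/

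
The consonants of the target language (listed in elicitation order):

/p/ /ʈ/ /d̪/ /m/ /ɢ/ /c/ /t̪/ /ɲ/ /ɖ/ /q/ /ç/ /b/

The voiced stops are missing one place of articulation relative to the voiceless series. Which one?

palatal

bilabial: voiceless /p/, voiced /b/.
dental: voiceless /t̪/, voiced /d̪/.
retroflex: voiceless /ʈ/, voiced /ɖ/.
palatal: voiceless /c/, voiced —.
uvular: voiceless /q/, voiced /ɢ/.
Every place of articulation has a voiced member except palatal, where /ɟ/ would be expected.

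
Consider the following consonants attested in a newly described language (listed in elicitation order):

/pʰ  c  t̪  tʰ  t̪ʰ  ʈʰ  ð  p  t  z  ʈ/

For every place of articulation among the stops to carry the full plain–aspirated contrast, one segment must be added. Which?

/cʰ/

Plain: /p/ (bilabial), /t̪/ (dental), /t/ (alveolar), /ʈ/ (retroflex), /c/ (palatal).
Aspirated: /pʰ/ (bilabial), /t̪ʰ/ (dental), /tʰ/ (alveolar), /ʈʰ/ (retroflex).
The palatal row has no aspirated member, so the gap is the aspirated palatal stop /cʰ/.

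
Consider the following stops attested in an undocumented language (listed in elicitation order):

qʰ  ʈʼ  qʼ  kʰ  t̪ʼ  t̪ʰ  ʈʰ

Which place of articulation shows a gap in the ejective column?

velar

dental: aspirated /t̪ʰ/, ejective /t̪ʼ/.
retroflex: aspirated /ʈʰ/, ejective /ʈʼ/.
velar: aspirated /kʰ/, ejective —.
uvular: aspirated /qʰ/, ejective /qʼ/.
Every place of articulation has an ejective member except velar, where /kʼ/ would be expected.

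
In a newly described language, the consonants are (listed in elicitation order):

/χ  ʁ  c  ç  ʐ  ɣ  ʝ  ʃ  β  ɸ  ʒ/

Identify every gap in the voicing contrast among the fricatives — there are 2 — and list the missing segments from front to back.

/ʂ/, /x/

bilabial: voiceless /ɸ/, voiced /β/.
postalveolar: voiceless /ʃ/, voiced /ʒ/.
retroflex: voiceless —, voiced /ʐ/.
palatal: voiceless /ç/, voiced /ʝ/.
velar: voiceless —, voiced /ɣ/.
uvular: voiceless /χ/, voiced /ʁ/.
Gaps, from front to back: retroflex lacks voiceless (/ʂ/); velar lacks voiceless (/x/).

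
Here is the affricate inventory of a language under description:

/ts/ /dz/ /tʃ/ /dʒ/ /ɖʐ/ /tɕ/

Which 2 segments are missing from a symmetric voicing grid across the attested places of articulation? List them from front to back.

/ʈʂ/, /dʑ/

place of articulation  voiceless  voiced  
alveolar          ts        dz      
postalveolar      tʃ        dʒ      
retroflex         —         ɖʐ      
alveolo-palatal   tɕ        —       
Gaps, from front to back: retroflex lacks voiceless (/ʈʂ/); alveolo-palatal lacks voiced (/dʑ/).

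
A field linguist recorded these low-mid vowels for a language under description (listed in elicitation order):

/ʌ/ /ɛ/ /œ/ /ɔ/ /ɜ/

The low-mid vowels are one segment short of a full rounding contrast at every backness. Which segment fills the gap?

front: unrounded /ɛ/, rounded /œ/.
central: unrounded /ɜ/, rounded —.
back: unrounded /ʌ/, rounded /ɔ/.
The central row has no rounded member, so the gap is the central rounded vowel /ɞ/.

/ɞ/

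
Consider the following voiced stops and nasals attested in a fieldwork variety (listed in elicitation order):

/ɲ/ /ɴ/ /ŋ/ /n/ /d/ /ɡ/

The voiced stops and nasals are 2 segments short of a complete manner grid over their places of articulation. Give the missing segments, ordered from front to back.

/ɟ/, /ɢ/

alveolar: oral stop /d/, nasal /n/.
palatal: oral stop —, nasal /ɲ/.
velar: oral stop /ɡ/, nasal /ŋ/.
uvular: oral stop —, nasal /ɴ/.
Gaps, from front to back: palatal lacks oral stop (/ɟ/); uvular lacks oral stop (/ɢ/).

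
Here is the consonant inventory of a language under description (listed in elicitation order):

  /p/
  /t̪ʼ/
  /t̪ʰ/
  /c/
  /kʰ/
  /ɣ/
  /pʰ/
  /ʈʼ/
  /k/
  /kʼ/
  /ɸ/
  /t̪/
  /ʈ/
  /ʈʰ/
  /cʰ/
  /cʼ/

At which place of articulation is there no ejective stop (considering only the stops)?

bilabial

place of articulation  plain     aspirated  ejective
bilabial          p         pʰ        —       
dental            t̪        t̪ʰ       t̪ʼ     
retroflex         ʈ         ʈʰ        ʈʼ      
palatal           c         cʰ        cʼ      
velar             k         kʰ        kʼ      
Every place of articulation has an ejective member except bilabial, where /pʼ/ would be expected.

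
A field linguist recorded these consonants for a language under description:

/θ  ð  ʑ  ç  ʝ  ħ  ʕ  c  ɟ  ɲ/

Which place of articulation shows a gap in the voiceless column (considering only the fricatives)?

place of articulation  voiceless  voiced  
dental            θ         ð       
alveolo-palatal   —         ʑ       
palatal           ç         ʝ       
pharyngeal        ħ         ʕ       
Every place of articulation has a voiceless member except alveolo-palatal, where /ɕ/ would be expected.

alveolo-palatal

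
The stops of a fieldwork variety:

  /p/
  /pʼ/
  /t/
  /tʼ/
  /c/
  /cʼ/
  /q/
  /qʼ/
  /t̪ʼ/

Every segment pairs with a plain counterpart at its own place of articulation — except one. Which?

/t̪ʼ/

Bilabial: /p/ ~ /pʼ/
Alveolar: /t/ ~ /tʼ/
Palatal: /c/ ~ /cʼ/
Uvular: /q/ ~ /qʼ/
Dental: only /t̪ʼ/ (ejective); no plain partner.
So /t̪ʼ/ is the unpaired segment.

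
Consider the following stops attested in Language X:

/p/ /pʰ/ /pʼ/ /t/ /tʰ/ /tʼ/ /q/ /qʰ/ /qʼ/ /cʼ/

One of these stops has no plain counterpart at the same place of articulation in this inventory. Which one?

Bilabial: /p/ ~ /pʰ/ ~ /pʼ/
Alveolar: /t/ ~ /tʰ/ ~ /tʼ/
Uvular: /q/ ~ /qʰ/ ~ /qʼ/
Palatal: only /cʼ/ (ejective); no plain partner.
So /cʼ/ is the unpaired segment.

/cʼ/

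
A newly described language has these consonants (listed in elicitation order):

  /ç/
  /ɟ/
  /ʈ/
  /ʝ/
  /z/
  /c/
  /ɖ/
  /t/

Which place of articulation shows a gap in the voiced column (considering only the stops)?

place of articulation  voiceless  voiced  
alveolar          t         —       
retroflex         ʈ         ɖ       
palatal           c         ɟ       
Every place of articulation has a voiced member except alveolar, where /d/ would be expected.

alveolar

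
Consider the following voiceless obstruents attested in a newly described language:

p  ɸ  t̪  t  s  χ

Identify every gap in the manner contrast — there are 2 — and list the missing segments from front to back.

/θ/, /q/

place of articulation  stop      fricative
bilabial          p         ɸ       
dental            t̪        —       
alveolar          t         s       
uvular            —         χ       
Gaps, from front to back: dental lacks fricative (/θ/); uvular lacks stop (/q/).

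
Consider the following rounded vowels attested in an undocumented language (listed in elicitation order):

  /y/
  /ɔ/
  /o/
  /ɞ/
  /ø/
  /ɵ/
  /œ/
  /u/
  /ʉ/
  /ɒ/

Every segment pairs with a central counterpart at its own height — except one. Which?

High: /y/ ~ /ʉ/ ~ /u/
High-mid: /ø/ ~ /ɵ/ ~ /o/
Low-mid: /œ/ ~ /ɞ/ ~ /ɔ/
Low: only /ɒ/ (back); no central partner.
So /ɒ/ is the unpaired segment.

/ɒ/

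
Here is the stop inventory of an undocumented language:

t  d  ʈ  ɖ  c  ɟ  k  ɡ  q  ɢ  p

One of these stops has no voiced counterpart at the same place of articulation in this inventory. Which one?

Alveolar: /t/ ~ /d/
Retroflex: /ʈ/ ~ /ɖ/
Palatal: /c/ ~ /ɟ/
Velar: /k/ ~ /ɡ/
Uvular: /q/ ~ /ɢ/
Bilabial: only /p/ (voiceless); no voiced partner.
So /p/ is the unpaired segment.

/p/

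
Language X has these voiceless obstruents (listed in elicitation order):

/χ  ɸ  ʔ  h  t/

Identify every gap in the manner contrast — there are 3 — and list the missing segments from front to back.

bilabial: stop —, fricative /ɸ/.
alveolar: stop /t/, fricative —.
uvular: stop —, fricative /χ/.
glottal: stop /ʔ/, fricative /h/.
Gaps, from front to back: bilabial lacks stop (/p/); alveolar lacks fricative (/s/); uvular lacks stop (/q/).

/p/, /s/, /q/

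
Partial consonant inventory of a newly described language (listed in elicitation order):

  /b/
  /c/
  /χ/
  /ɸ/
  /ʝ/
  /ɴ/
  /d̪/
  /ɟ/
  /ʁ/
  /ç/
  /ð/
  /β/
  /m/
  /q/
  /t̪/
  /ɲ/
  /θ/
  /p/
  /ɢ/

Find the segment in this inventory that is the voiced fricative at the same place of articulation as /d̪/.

/ð/

/d̪/ is a voiced dental stop.
The voiced fricative at the same place is a voiced dental fricative — in this inventory, /ð/.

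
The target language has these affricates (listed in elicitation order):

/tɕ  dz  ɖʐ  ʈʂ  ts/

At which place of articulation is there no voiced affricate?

alveolo-palatal

place of articulation  voiceless  voiced  
alveolar          ts        dz      
retroflex         ʈʂ        ɖʐ      
alveolo-palatal   tɕ        —       
Every place of articulation has a voiced member except alveolo-palatal, where /dʑ/ would be expected.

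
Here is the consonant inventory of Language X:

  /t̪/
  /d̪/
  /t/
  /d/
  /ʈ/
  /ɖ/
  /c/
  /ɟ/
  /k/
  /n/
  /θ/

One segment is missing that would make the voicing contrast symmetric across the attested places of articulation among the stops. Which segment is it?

/ɡ/

dental: voiceless /t̪/, voiced /d̪/.
alveolar: voiceless /t/, voiced /d/.
retroflex: voiceless /ʈ/, voiced /ɖ/.
palatal: voiceless /c/, voiced /ɟ/.
velar: voiceless /k/, voiced —.
The velar row has no voiced member, so the gap is the voiced velar stop /ɡ/.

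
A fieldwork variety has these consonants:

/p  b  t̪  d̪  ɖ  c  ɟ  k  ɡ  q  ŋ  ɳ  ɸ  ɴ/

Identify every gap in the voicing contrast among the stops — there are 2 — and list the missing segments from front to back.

/ʈ/, /ɢ/

bilabial: voiceless /p/, voiced /b/.
dental: voiceless /t̪/, voiced /d̪/.
retroflex: voiceless —, voiced /ɖ/.
palatal: voiceless /c/, voiced /ɟ/.
velar: voiceless /k/, voiced /ɡ/.
uvular: voiceless /q/, voiced —.
Gaps, from front to back: retroflex lacks voiceless (/ʈ/); uvular lacks voiced (/ɢ/).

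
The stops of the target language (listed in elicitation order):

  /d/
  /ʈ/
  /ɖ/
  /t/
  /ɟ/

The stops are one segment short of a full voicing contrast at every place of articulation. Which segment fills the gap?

Voiceless: /t/ (alveolar), /ʈ/ (retroflex).
Voiced: /d/ (alveolar), /ɖ/ (retroflex), /ɟ/ (palatal).
The palatal row has no voiceless member, so the gap is the voiceless palatal stop /c/.

/c/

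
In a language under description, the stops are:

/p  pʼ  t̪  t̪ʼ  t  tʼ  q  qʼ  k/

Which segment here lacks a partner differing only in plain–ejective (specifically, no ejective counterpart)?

/k/

Bilabial: /p/ ~ /pʼ/
Dental: /t̪/ ~ /t̪ʼ/
Alveolar: /t/ ~ /tʼ/
Uvular: /q/ ~ /qʼ/
Velar: only /k/ (plain); no ejective partner.
So /k/ is the unpaired segment.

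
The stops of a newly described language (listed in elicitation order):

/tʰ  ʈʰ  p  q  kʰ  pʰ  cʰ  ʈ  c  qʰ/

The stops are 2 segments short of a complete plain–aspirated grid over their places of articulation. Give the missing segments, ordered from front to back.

place of articulation  plain     aspirated
bilabial          p         pʰ      
alveolar          —         tʰ      
retroflex         ʈ         ʈʰ      
palatal           c         cʰ      
velar             —         kʰ      
uvular            q         qʰ      
Gaps, from front to back: alveolar lacks plain (/t/); velar lacks plain (/k/).

/t/, /k/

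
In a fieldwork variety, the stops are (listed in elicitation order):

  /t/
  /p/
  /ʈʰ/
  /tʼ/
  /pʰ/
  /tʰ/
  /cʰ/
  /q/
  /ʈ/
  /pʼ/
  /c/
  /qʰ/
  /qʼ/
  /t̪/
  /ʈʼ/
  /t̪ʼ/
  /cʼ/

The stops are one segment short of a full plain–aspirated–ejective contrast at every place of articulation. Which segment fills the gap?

/t̪ʰ/

bilabial: plain /p/, aspirated /pʰ/, ejective /pʼ/.
dental: plain /t̪/, aspirated —, ejective /t̪ʼ/.
alveolar: plain /t/, aspirated /tʰ/, ejective /tʼ/.
retroflex: plain /ʈ/, aspirated /ʈʰ/, ejective /ʈʼ/.
palatal: plain /c/, aspirated /cʰ/, ejective /cʼ/.
uvular: plain /q/, aspirated /qʰ/, ejective /qʼ/.
The dental row has no aspirated member, so the gap is the aspirated dental stop /t̪ʰ/.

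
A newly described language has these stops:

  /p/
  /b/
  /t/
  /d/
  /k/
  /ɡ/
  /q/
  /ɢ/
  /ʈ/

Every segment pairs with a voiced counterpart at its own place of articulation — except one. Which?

Bilabial: /p/ ~ /b/
Alveolar: /t/ ~ /d/
Velar: /k/ ~ /ɡ/
Uvular: /q/ ~ /ɢ/
Retroflex: only /ʈ/ (voiceless); no voiced partner.
So /ʈ/ is the unpaired segment.

/ʈ/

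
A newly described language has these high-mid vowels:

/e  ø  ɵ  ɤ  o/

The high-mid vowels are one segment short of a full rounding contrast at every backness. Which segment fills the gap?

front: unrounded /e/, rounded /ø/.
central: unrounded —, rounded /ɵ/.
back: unrounded /ɤ/, rounded /o/.
The central row has no unrounded member, so the gap is the central unrounded vowel /ɘ/.

/ɘ/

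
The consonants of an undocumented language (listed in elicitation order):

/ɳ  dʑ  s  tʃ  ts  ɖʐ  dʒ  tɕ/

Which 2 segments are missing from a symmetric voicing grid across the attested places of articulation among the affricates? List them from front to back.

place of articulation  voiceless  voiced  
alveolar          ts        —       
postalveolar      tʃ        dʒ      
retroflex         —         ɖʐ      
alveolo-palatal   tɕ        dʑ      
Gaps, from front to back: alveolar lacks voiced (/dz/); retroflex lacks voiceless (/ʈʂ/).

/dz/, /ʈʂ/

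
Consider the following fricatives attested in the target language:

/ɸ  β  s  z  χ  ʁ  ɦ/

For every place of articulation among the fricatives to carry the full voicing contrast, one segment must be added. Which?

/h/

place of articulation  voiceless  voiced  
bilabial          ɸ         β       
alveolar          s         z       
uvular            χ         ʁ       
glottal           —         ɦ       
The glottal row has no voiceless member, so the gap is the voiceless glottal fricative /h/.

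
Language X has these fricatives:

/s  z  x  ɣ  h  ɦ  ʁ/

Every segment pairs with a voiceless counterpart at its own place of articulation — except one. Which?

Alveolar: /s/ ~ /z/
Velar: /x/ ~ /ɣ/
Glottal: /h/ ~ /ɦ/
Uvular: only /ʁ/ (voiced); no voiceless partner.
So /ʁ/ is the unpaired segment.

/ʁ/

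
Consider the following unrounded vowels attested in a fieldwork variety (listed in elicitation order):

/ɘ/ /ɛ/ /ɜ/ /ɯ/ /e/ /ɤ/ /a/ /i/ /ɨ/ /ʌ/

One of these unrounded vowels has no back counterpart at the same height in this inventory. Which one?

/a/

High: /i/ ~ /ɨ/ ~ /ɯ/
High-mid: /e/ ~ /ɘ/ ~ /ɤ/
Low-mid: /ɛ/ ~ /ɜ/ ~ /ʌ/
Low: only /a/ (front); no back partner.
So /a/ is the unpaired segment.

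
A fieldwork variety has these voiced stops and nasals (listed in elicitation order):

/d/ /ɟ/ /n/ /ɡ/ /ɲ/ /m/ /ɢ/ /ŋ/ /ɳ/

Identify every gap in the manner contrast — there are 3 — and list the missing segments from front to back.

/b/, /ɖ/, /ɴ/

Oral stop: /d/ (alveolar), /ɟ/ (palatal), /ɡ/ (velar), /ɢ/ (uvular).
Nasal: /m/ (bilabial), /n/ (alveolar), /ɳ/ (retroflex), /ɲ/ (palatal), /ŋ/ (velar).
Gaps, from front to back: bilabial lacks oral stop (/b/); retroflex lacks oral stop (/ɖ/); uvular lacks nasal (/ɴ/).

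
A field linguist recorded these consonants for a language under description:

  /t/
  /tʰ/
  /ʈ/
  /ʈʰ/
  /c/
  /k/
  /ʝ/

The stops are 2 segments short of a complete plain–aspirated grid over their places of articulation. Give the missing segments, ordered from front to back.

/cʰ/, /kʰ/

alveolar: plain /t/, aspirated /tʰ/.
retroflex: plain /ʈ/, aspirated /ʈʰ/.
palatal: plain /c/, aspirated —.
velar: plain /k/, aspirated —.
Gaps, from front to back: palatal lacks aspirated (/cʰ/); velar lacks aspirated (/kʰ/).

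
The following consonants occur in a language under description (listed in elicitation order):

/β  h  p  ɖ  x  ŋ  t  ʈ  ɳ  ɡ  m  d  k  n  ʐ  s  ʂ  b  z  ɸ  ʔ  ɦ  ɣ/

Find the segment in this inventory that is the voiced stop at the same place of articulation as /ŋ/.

/ŋ/ is a velar nasal.
The voiced stop at the same place is a voiced velar stop — in this inventory, /ɡ/.

/ɡ/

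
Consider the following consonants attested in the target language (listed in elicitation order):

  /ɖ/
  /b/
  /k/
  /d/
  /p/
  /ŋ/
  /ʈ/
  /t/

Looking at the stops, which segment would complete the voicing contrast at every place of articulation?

place of articulation  voiceless  voiced  
bilabial          p         b       
alveolar          t         d       
retroflex         ʈ         ɖ       
velar             k         —       
The velar row has no voiced member, so the gap is the voiced velar stop /ɡ/.

/ɡ/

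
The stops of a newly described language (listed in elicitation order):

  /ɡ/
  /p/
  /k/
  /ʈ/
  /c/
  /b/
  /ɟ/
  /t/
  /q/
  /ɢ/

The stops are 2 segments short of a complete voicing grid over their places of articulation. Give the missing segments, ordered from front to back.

/d/, /ɖ/

place of articulation  voiceless  voiced  
bilabial          p         b       
alveolar          t         —       
retroflex         ʈ         —       
palatal           c         ɟ       
velar             k         ɡ       
uvular            q         ɢ       
Gaps, from front to back: alveolar lacks voiced (/d/); retroflex lacks voiced (/ɖ/).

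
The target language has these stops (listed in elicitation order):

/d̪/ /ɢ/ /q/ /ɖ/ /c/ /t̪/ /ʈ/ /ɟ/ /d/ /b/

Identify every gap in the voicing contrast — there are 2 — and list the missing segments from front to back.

Voiceless: /t̪/ (dental), /ʈ/ (retroflex), /c/ (palatal), /q/ (uvular).
Voiced: /b/ (bilabial), /d̪/ (dental), /d/ (alveolar), /ɖ/ (retroflex), /ɟ/ (palatal), /ɢ/ (uvular).
Gaps, from front to back: bilabial lacks voiceless (/p/); alveolar lacks voiceless (/t/).

/p/, /t/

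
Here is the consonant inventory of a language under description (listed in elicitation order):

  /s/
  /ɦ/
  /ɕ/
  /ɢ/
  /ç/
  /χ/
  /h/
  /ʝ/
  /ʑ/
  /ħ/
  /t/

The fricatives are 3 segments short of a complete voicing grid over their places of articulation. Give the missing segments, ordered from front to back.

/z/, /ʁ/, /ʕ/

alveolar: voiceless /s/, voiced —.
alveolo-palatal: voiceless /ɕ/, voiced /ʑ/.
palatal: voiceless /ç/, voiced /ʝ/.
uvular: voiceless /χ/, voiced —.
pharyngeal: voiceless /ħ/, voiced —.
glottal: voiceless /h/, voiced /ɦ/.
Gaps, from front to back: alveolar lacks voiced (/z/); uvular lacks voiced (/ʁ/); pharyngeal lacks voiced (/ʕ/).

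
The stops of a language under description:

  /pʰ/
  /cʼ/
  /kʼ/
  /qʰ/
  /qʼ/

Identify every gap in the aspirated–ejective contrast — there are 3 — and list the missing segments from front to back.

Aspirated: /pʰ/ (bilabial), /qʰ/ (uvular).
Ejective: /cʼ/ (palatal), /kʼ/ (velar), /qʼ/ (uvular).
Gaps, from front to back: bilabial lacks ejective (/pʼ/); palatal lacks aspirated (/cʰ/); velar lacks aspirated (/kʰ/).

/pʼ/, /cʰ/, /kʰ/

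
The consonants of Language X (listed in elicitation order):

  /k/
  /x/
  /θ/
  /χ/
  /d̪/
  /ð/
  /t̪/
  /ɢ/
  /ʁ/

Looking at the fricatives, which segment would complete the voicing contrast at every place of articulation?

place of articulation  voiceless  voiced  
dental            θ         ð       
velar             x         —       
uvular            χ         ʁ       
The velar row has no voiced member, so the gap is the voiced velar fricative /ɣ/.

/ɣ/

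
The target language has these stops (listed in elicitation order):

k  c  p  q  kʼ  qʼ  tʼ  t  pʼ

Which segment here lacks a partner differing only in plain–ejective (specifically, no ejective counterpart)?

/c/

Bilabial: /p/ ~ /pʼ/
Alveolar: /t/ ~ /tʼ/
Velar: /k/ ~ /kʼ/
Uvular: /q/ ~ /qʼ/
Palatal: only /c/ (plain); no ejective partner.
So /c/ is the unpaired segment.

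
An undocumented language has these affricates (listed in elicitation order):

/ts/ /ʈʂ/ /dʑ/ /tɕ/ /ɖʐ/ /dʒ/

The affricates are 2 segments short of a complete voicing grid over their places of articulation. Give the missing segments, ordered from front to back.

alveolar: voiceless /ts/, voiced —.
postalveolar: voiceless —, voiced /dʒ/.
retroflex: voiceless /ʈʂ/, voiced /ɖʐ/.
alveolo-palatal: voiceless /tɕ/, voiced /dʑ/.
Gaps, from front to back: alveolar lacks voiced (/dz/); postalveolar lacks voiceless (/tʃ/).

/dz/, /tʃ/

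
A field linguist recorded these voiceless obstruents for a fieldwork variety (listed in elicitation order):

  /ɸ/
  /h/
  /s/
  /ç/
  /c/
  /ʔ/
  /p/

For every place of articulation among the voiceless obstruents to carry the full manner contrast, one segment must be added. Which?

/t/

bilabial: stop /p/, fricative /ɸ/.
alveolar: stop —, fricative /s/.
palatal: stop /c/, fricative /ç/.
glottal: stop /ʔ/, fricative /h/.
The alveolar row has no stop member, so the gap is the alveolar stop /t/.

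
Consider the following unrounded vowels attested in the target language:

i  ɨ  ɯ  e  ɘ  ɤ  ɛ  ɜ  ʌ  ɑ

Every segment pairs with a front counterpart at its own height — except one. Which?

/ɑ/

High: /i/ ~ /ɨ/ ~ /ɯ/
High-mid: /e/ ~ /ɘ/ ~ /ɤ/
Low-mid: /ɛ/ ~ /ɜ/ ~ /ʌ/
Low: only /ɑ/ (back); no front partner.
So /ɑ/ is the unpaired segment.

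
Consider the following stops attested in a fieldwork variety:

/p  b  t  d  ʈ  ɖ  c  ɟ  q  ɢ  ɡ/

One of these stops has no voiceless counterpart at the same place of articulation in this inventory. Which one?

/ɡ/

Bilabial: /p/ ~ /b/
Alveolar: /t/ ~ /d/
Retroflex: /ʈ/ ~ /ɖ/
Palatal: /c/ ~ /ɟ/
Uvular: /q/ ~ /ɢ/
Velar: only /ɡ/ (voiced); no voiceless partner.
So /ɡ/ is the unpaired segment.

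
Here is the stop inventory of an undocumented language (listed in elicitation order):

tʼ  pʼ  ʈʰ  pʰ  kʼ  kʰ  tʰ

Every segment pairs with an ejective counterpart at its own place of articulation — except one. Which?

/ʈʰ/

Bilabial: /pʰ/ ~ /pʼ/
Alveolar: /tʰ/ ~ /tʼ/
Velar: /kʰ/ ~ /kʼ/
Retroflex: only /ʈʰ/ (aspirated); no ejective partner.
So /ʈʰ/ is the unpaired segment.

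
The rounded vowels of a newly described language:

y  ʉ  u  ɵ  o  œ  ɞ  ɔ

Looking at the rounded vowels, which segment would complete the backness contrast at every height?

height            front     central   back    
high              y         ʉ         u       
high-mid          —         ɵ         o       
low-mid           œ         ɞ         ɔ       
The high-mid row has no front member, so the gap is the high-mid front rounded vowel /ø/.

/ø/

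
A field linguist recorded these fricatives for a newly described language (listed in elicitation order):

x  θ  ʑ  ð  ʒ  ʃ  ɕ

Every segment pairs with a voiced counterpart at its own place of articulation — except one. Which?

Dental: /θ/ ~ /ð/
Postalveolar: /ʃ/ ~ /ʒ/
Alveolo-palatal: /ɕ/ ~ /ʑ/
Velar: only /x/ (voiceless); no voiced partner.
So /x/ is the unpaired segment.

/x/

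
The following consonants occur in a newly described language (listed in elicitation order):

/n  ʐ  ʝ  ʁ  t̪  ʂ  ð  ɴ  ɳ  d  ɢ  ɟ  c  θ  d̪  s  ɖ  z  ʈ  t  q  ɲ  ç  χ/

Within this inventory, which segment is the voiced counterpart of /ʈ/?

/ɖ/

/ʈ/ is a voiceless retroflex stop.
The voiced counterpart is a voiced retroflex stop — in this inventory, /ɖ/.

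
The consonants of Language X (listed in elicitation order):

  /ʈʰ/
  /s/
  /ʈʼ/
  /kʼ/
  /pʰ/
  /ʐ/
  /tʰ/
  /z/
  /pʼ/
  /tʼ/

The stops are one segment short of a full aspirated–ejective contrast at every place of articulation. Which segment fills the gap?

bilabial: aspirated /pʰ/, ejective /pʼ/.
alveolar: aspirated /tʰ/, ejective /tʼ/.
retroflex: aspirated /ʈʰ/, ejective /ʈʼ/.
velar: aspirated —, ejective /kʼ/.
The velar row has no aspirated member, so the gap is the aspirated velar stop /kʰ/.

/kʰ/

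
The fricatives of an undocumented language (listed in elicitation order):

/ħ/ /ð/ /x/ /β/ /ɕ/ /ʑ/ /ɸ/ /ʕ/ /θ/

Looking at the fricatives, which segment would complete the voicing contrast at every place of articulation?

/ɣ/

place of articulation  voiceless  voiced  
bilabial          ɸ         β       
dental            θ         ð       
alveolo-palatal   ɕ         ʑ       
velar             x         —       
pharyngeal        ħ         ʕ       
The velar row has no voiced member, so the gap is the voiced velar fricative /ɣ/.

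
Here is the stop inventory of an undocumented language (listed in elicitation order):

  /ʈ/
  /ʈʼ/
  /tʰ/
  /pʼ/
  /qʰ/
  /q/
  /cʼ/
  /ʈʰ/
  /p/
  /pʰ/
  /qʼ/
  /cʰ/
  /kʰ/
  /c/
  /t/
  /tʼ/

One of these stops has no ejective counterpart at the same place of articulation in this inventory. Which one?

Bilabial: /p/ ~ /pʰ/ ~ /pʼ/
Alveolar: /t/ ~ /tʰ/ ~ /tʼ/
Retroflex: /ʈ/ ~ /ʈʰ/ ~ /ʈʼ/
Palatal: /c/ ~ /cʰ/ ~ /cʼ/
Uvular: /q/ ~ /qʰ/ ~ /qʼ/
Velar: only /kʰ/ (aspirated); no ejective partner.
So /kʰ/ is the unpaired segment.

/kʰ/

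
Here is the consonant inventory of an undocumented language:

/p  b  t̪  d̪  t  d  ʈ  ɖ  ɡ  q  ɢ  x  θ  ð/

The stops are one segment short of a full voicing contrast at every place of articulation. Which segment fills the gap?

bilabial: voiceless /p/, voiced /b/.
dental: voiceless /t̪/, voiced /d̪/.
alveolar: voiceless /t/, voiced /d/.
retroflex: voiceless /ʈ/, voiced /ɖ/.
velar: voiceless —, voiced /ɡ/.
uvular: voiceless /q/, voiced /ɢ/.
The velar row has no voiceless member, so the gap is the voiceless velar stop /k/.

/k/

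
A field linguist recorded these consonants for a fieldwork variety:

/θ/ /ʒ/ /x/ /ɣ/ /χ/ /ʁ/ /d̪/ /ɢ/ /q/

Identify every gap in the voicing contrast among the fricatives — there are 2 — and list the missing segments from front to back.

dental: voiceless /θ/, voiced —.
postalveolar: voiceless —, voiced /ʒ/.
velar: voiceless /x/, voiced /ɣ/.
uvular: voiceless /χ/, voiced /ʁ/.
Gaps, from front to back: dental lacks voiced (/ð/); postalveolar lacks voiceless (/ʃ/).

/ð/, /ʃ/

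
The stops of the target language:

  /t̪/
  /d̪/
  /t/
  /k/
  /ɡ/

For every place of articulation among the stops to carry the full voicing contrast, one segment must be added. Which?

/d/

Voiceless: /t̪/ (dental), /t/ (alveolar), /k/ (velar).
Voiced: /d̪/ (dental), /ɡ/ (velar).
The alveolar row has no voiced member, so the gap is the voiced alveolar stop /d/.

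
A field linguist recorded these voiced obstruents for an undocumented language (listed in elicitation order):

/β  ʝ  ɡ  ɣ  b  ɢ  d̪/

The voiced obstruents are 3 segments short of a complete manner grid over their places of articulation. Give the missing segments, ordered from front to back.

/ð/, /ɟ/, /ʁ/

place of articulation  stop      fricative
bilabial          b         β       
dental            d̪        —       
palatal           —         ʝ       
velar             ɡ         ɣ       
uvular            ɢ         —       
Gaps, from front to back: dental lacks fricative (/ð/); palatal lacks stop (/ɟ/); uvular lacks fricative (/ʁ/).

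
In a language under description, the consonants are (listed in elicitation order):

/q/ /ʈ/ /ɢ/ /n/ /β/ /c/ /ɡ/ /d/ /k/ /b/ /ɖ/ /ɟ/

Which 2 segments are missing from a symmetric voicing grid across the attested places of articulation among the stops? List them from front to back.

bilabial: voiceless —, voiced /b/.
alveolar: voiceless —, voiced /d/.
retroflex: voiceless /ʈ/, voiced /ɖ/.
palatal: voiceless /c/, voiced /ɟ/.
velar: voiceless /k/, voiced /ɡ/.
uvular: voiceless /q/, voiced /ɢ/.
Gaps, from front to back: bilabial lacks voiceless (/p/); alveolar lacks voiceless (/t/).

/p/, /t/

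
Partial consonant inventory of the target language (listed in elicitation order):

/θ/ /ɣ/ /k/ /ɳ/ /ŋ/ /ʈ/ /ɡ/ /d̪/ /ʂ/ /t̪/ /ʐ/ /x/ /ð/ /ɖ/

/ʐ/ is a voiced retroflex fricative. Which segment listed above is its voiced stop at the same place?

The voiced stop at the same place is a voiced retroflex stop — in this inventory, /ɖ/.

/ɖ/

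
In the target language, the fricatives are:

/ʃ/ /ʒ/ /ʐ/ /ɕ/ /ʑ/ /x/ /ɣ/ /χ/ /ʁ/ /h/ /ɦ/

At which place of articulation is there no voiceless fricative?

retroflex

place of articulation  voiceless  voiced  
postalveolar      ʃ         ʒ       
retroflex         —         ʐ       
alveolo-palatal   ɕ         ʑ       
velar             x         ɣ       
uvular            χ         ʁ       
glottal           h         ɦ       
Every place of articulation has a voiceless member except retroflex, where /ʂ/ would be expected.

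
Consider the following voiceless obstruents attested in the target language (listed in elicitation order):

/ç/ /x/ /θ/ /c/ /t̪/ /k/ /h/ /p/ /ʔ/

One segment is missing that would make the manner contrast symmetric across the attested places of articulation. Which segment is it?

place of articulation  stop      fricative
bilabial          p         —       
dental            t̪        θ       
palatal           c         ç       
velar             k         x       
glottal           ʔ         h       
The bilabial row has no fricative member, so the gap is the bilabial fricative /ɸ/.

/ɸ/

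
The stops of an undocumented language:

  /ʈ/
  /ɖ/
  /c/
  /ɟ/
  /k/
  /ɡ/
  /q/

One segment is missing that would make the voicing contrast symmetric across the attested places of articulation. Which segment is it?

/ɢ/

place of articulation  voiceless  voiced  
retroflex         ʈ         ɖ       
palatal           c         ɟ       
velar             k         ɡ       
uvular            q         —       
The uvular row has no voiced member, so the gap is the voiced uvular stop /ɢ/.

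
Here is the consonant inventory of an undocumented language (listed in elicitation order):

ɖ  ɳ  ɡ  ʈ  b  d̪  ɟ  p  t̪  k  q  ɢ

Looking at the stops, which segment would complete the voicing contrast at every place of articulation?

/c/

bilabial: voiceless /p/, voiced /b/.
dental: voiceless /t̪/, voiced /d̪/.
retroflex: voiceless /ʈ/, voiced /ɖ/.
palatal: voiceless —, voiced /ɟ/.
velar: voiceless /k/, voiced /ɡ/.
uvular: voiceless /q/, voiced /ɢ/.
The palatal row has no voiceless member, so the gap is the voiceless palatal stop /c/.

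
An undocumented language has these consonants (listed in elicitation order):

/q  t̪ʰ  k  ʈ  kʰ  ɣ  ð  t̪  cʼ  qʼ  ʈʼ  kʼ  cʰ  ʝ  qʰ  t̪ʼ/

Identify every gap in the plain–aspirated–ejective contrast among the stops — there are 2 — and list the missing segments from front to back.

/ʈʰ/, /c/

dental: plain /t̪/, aspirated /t̪ʰ/, ejective /t̪ʼ/.
retroflex: plain /ʈ/, aspirated —, ejective /ʈʼ/.
palatal: plain —, aspirated /cʰ/, ejective /cʼ/.
velar: plain /k/, aspirated /kʰ/, ejective /kʼ/.
uvular: plain /q/, aspirated /qʰ/, ejective /qʼ/.
Gaps, from front to back: retroflex lacks aspirated (/ʈʰ/); palatal lacks plain (/c/).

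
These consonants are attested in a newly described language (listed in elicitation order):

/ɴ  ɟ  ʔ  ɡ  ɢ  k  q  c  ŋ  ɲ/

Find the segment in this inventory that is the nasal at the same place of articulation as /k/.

/k/ is a voiceless velar stop.
The nasal at the same place is a velar nasal — in this inventory, /ŋ/.

/ŋ/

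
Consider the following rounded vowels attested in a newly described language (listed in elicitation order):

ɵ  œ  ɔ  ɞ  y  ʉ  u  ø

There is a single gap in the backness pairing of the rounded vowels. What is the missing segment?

/o/

height            front     central   back    
high              y         ʉ         u       
high-mid          ø         ɵ         —       
low-mid           œ         ɞ         ɔ       
The high-mid row has no back member, so the gap is the high-mid back rounded vowel /o/.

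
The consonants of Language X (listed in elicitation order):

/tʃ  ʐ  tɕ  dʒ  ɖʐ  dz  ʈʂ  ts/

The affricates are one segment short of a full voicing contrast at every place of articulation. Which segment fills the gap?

/dʑ/

alveolar: voiceless /ts/, voiced /dz/.
postalveolar: voiceless /tʃ/, voiced /dʒ/.
retroflex: voiceless /ʈʂ/, voiced /ɖʐ/.
alveolo-palatal: voiceless /tɕ/, voiced —.
The alveolo-palatal row has no voiced member, so the gap is the voiced alveolo-palatal affricate /dʑ/.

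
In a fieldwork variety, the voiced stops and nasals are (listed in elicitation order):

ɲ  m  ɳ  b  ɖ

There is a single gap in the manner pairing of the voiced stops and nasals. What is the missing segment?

/ɟ/

bilabial: oral stop /b/, nasal /m/.
retroflex: oral stop /ɖ/, nasal /ɳ/.
palatal: oral stop —, nasal /ɲ/.
The palatal row has no oral stop member, so the gap is the palatal oral stop /ɟ/.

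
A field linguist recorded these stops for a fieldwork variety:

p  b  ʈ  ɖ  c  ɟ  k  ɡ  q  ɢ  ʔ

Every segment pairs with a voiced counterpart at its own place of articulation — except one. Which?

/ʔ/

Bilabial: /p/ ~ /b/
Retroflex: /ʈ/ ~ /ɖ/
Palatal: /c/ ~ /ɟ/
Velar: /k/ ~ /ɡ/
Uvular: /q/ ~ /ɢ/
Glottal: only /ʔ/ (voiceless); no voiced partner.
So /ʔ/ is the unpaired segment.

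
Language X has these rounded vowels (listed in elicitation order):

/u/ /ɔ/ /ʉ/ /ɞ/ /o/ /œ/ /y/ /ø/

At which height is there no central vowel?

high-mid

height            front     central   back    
high              y         ʉ         u       
high-mid          ø         —         o       
low-mid           œ         ɞ         ɔ       
Every height has a central member except high-mid, where /ɵ/ would be expected.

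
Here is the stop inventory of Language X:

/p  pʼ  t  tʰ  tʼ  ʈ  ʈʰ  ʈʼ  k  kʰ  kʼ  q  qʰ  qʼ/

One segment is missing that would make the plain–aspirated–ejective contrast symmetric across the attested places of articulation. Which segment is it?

/pʰ/

bilabial: plain /p/, aspirated —, ejective /pʼ/.
alveolar: plain /t/, aspirated /tʰ/, ejective /tʼ/.
retroflex: plain /ʈ/, aspirated /ʈʰ/, ejective /ʈʼ/.
velar: plain /k/, aspirated /kʰ/, ejective /kʼ/.
uvular: plain /q/, aspirated /qʰ/, ejective /qʼ/.
The bilabial row has no aspirated member, so the gap is the aspirated bilabial stop /pʰ/.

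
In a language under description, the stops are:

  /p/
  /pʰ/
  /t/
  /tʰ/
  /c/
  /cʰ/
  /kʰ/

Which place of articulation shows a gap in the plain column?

bilabial: plain /p/, aspirated /pʰ/.
alveolar: plain /t/, aspirated /tʰ/.
palatal: plain /c/, aspirated /cʰ/.
velar: plain —, aspirated /kʰ/.
Every place of articulation has a plain member except velar, where /k/ would be expected.

velar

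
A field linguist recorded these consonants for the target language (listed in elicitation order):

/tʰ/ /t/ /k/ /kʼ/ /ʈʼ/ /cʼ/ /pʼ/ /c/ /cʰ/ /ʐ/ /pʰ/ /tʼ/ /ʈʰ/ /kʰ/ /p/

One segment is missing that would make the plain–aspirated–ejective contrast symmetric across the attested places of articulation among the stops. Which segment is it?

/ʈ/

bilabial: plain /p/, aspirated /pʰ/, ejective /pʼ/.
alveolar: plain /t/, aspirated /tʰ/, ejective /tʼ/.
retroflex: plain —, aspirated /ʈʰ/, ejective /ʈʼ/.
palatal: plain /c/, aspirated /cʰ/, ejective /cʼ/.
velar: plain /k/, aspirated /kʰ/, ejective /kʼ/.
The retroflex row has no plain member, so the gap is the plain retroflex stop /ʈ/.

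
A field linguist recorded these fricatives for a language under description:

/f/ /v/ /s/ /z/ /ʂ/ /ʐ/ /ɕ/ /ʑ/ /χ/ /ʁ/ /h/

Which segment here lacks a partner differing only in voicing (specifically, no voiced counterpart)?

/h/

Labiodental: /f/ ~ /v/
Alveolar: /s/ ~ /z/
Retroflex: /ʂ/ ~ /ʐ/
Alveolo-palatal: /ɕ/ ~ /ʑ/
Uvular: /χ/ ~ /ʁ/
Glottal: only /h/ (voiceless); no voiced partner.
So /h/ is the unpaired segment.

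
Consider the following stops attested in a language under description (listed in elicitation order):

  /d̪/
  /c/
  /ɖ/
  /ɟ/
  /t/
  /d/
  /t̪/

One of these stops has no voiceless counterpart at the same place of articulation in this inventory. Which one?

Dental: /t̪/ ~ /d̪/
Alveolar: /t/ ~ /d/
Palatal: /c/ ~ /ɟ/
Retroflex: only /ɖ/ (voiced); no voiceless partner.
So /ɖ/ is the unpaired segment.

/ɖ/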